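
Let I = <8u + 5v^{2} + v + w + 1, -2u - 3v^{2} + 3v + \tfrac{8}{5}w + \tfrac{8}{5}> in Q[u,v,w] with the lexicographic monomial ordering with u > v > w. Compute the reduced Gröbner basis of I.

f_1 = 8u + 5v^{2} + v + w + 1, LT = u.
f_2 = -2u - 3v^{2} + 3v + \tfrac{8}{5}w + \tfrac{8}{5}, LT = u.

S(f_1,f_2): lcm = u. S = -\tfrac{7}{8}v^{2} + \tfrac{13}{8}v + \tfrac{37}{40}w + \tfrac{37}{40}.
  leading term v^{2}: no divisor's leading term divides it; move -\tfrac{7}{8}v^{2} to the remainder.
  leading term v: no divisor's leading term divides it; move \tfrac{13}{8}v to the remainder.
  leading term w: no divisor's leading term divides it; move \tfrac{37}{40}w to the remainder.
  leading term 1: no divisor's leading term divides it; move \tfrac{37}{40} to the remainder.
  remainder -\tfrac{7}{8}v^{2} + \tfrac{13}{8}v + \tfrac{37}{40}w + \tfrac{37}{40} ≠ 0; add g_3 = -\tfrac{7}{8}v^{2} + \tfrac{13}{8}v + \tfrac{37}{40}w + \tfrac{37}{40} to the basis.

The other S-polynomials (S(f_1,g_3), S(f_2,g_3)) all reduce to 0 modulo the current basis, so we have a Gröbner basis.
Inter-reduce: drop elements whose leading term is divisible by another's, tail-reduce, and make monic.

G = {u + \tfrac{9}{7}v + \tfrac{11}{14}w + \tfrac{11}{14}, v^{2} - \tfrac{13}{7}v - \tfrac{37}{35}w - \tfrac{37}{35}}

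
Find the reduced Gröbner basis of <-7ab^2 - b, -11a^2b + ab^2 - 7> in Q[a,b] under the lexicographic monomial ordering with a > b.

G = {a - 1/11b - 49/11, b^2 + 49b + 11/7}

f_1 = -7ab^2 - b, LT = ab^2.
f_2 = -11a^2b + ab^2 - 7, LT = a^2b.

S(f_1,f_2): lcm = a^2b^2. S = 1/11ab^3 + 1/7ab - 7/11b.
  leading term ab^3: subtract (-1/77b)·f_1 from 1/11ab^3 + 1/7ab - 7/11b → 1/7ab - 1/77b^2 - 7/11b
  leading term ab: no divisor's leading term divides it; move 1/7ab to the remainder.
  leading term b^2: no divisor's leading term divides it; move -1/77b^2 to the remainder.
  leading term b: no divisor's leading term divides it; move -7/11b to the remainder.
  remainder 1/7ab - 1/77b^2 - 7/11b ≠ 0; add g_3 = 1/7ab - 1/77b^2 - 7/11b to the basis.

S(f_1,g_3): lcm = ab^2. S = 1/11b^3 + 49/11b^2 + 1/7b.
  leading term b^3: no divisor's leading term divides it; move 1/11b^3 to the remainder.
  leading term b^2: no divisor's leading term divides it; move 49/11b^2 to the remainder.
  leading term b: no divisor's leading term divides it; move 1/7b to the remainder.
  remainder 1/11b^3 + 49/11b^2 + 1/7b ≠ 0; add g_4 = 1/11b^3 + 49/11b^2 + 1/7b to the basis.

S(f_2,g_3): lcm = a^2b. S = 49/11ab + 7/11.
  leading term ab: subtract (343/11)·g_3 from 49/11ab + 7/11 → 49/121b^2 + 2401/121b + 7/11
  leading term b^2: no divisor's leading term divides it; move 49/121b^2 to the remainder.
  leading term b: no divisor's leading term divides it; move 2401/121b to the remainder.
  leading term 1: no divisor's leading term divides it; move 7/11 to the remainder.
  remainder 49/121b^2 + 2401/121b + 7/11 ≠ 0; add g_5 = 49/121b^2 + 2401/121b + 7/11 to the basis.

S(f_1,g_5): lcm = ab^2. S = -49ab - 11/7a + 1/7b.
  leading term ab: subtract (-343)·g_3 from -49ab - 11/7a + 1/7b → -11/7a - 49/11b^2 - 16796/77b
  leading term a: no divisor's leading term divides it; move -11/7a to the remainder.
  leading term b^2: subtract (-11)·g_5 from -49/11b^2 - 16796/77b → 1/7b + 7
  leading term b: no divisor's leading term divides it; move 1/7b to the remainder.
  leading term 1: no divisor's leading term divides it; move 7 to the remainder.
  remainder -11/7a + 1/7b + 7 ≠ 0; add g_6 = -11/7a + 1/7b + 7 to the basis.

The other S-polynomials (S(f_1,g_4), S(f_2,g_4), S(g_3,g_4), S(f_2,g_5), S(g_3,g_5), S(g_4,g_5), S(f_1,g_6), S(f_2,g_6), S(g_3,g_6), S(g_4,g_6), S(g_5,g_6)) all reduce to 0 modulo the current basis, so we have a Gröbner basis.
Inter-reduce: drop elements whose leading term is divisible by another's, tail-reduce, and make monic.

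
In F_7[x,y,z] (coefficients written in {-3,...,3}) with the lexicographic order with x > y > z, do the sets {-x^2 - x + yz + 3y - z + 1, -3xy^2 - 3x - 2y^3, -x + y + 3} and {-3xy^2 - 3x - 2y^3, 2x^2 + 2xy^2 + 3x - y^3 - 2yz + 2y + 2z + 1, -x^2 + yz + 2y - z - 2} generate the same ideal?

Two ideals are equal iff their reduced Gröbner bases coincide (the reduced basis is unique for a fixed ordering).
Buchberger on the first generating set:
f_1 = -x^2 - x + yz + 3y - z + 1, LT = x^2.
f_2 = -3xy^2 - 3x - 2y^3, LT = xy^2.
f_3 = -x + y + 3, LT = x.

S(f_1,f_2): lcm = x^2y^2. S = -x^2 - 3xy^3 + xy^2 - y^3z - 3y^3 + y^2z - y^2.
  reduce S modulo (f_1, f_2, f_3):
  remainder 2y^4 - y^3z + y^3 + y^2z + 2y^2 - yz - y + z - 1 ≠ 0; add g_4 = 2y^4 - y^3z + y^3 + y^2z + 2y^2 - yz - y + z - 1 to the basis.

S(f_1,f_3): lcm = x^2. S = xy - 3x - yz - 3y + z - 1.
  reduce S modulo (f_1, f_2, f_3, g_4):
  remainder y^2 - yz - 3y + z - 3 ≠ 0; add g_5 = y^2 - yz - 3y + z - 3 to the basis.

S(f_2,f_3): lcm = xy^2. S = x - 3y^3 + 3y^2.
  reduce S modulo (f_1, f_2, f_3, g_4, g_5):
  remainder -3yz^2 + 2yz + 2y + 3z^2 - 3z - 1 ≠ 0; add g_6 = -3yz^2 + 2yz + 2y + 3z^2 - 3z - 1 to the basis.

S(g_4,g_5): lcm = y^4. S = -3y^3z + 3y^2z - 3y^2 + 3yz + 3y - 3z + 3.
  reduce S modulo (f_1, f_2, f_3, g_4, g_5, g_6):
  remainder -yz + y - 3z + 1 ≠ 0; add g_7 = -yz + y - 3z + 1 to the basis.

S(f_2,g_6): lcm = xy^2z^2. S = 3xy^2z + 3xy^2 + xyz^2 - xyz + 2xy + xz^2 + 3y^3z^2.
  reduce S modulo (f_1, f_2, f_3, g_4, g_5, g_6, g_7):
  remainder 3y + z^2 - 2z + 1 ≠ 0; add g_8 = 3y + z^2 - 2z + 1 to the basis.

S(g_4,g_6): lcm = y^4z^2. S = 3y^4z + 3y^4 + 3y^3z^3 - 2y^3z^2 - y^3z + 2y^3 - 3y^2z^3 + y^2z^2 + 3yz^3 + 3yz^2 - 3z^3 + 3z^2.
  reduce S modulo (f_1, f_2, f_3, g_4, g_5, g_6, g_7, g_8):
  remainder -3z^3 + 2z^2 - 3z + 1 ≠ 0; add g_9 = -3z^3 + 2z^2 - 3z + 1 to the basis.

The other S-polynomials (S(f_1,g_4), S(f_2,g_4), S(f_3,g_4), S(f_1,g_5), S(f_2,g_5), S(f_3,g_5), S(f_1,g_6), S(f_3,g_6), S(g_5,g_6), S(f_1,g_7), S(f_2,g_7), S(f_3,g_7), S(g_4,g_7), S(g_5,g_7), S(g_6,g_7), S(f_1,g_8), S(f_2,g_8), S(f_3,g_8), S(g_4,g_8), S(g_5,g_8), S(g_6,g_8), S(g_7,g_8), S(f_1,g_9), S(f_2,g_9), S(f_3,g_9), S(g_4,g_9), S(g_5,g_9), S(g_6,g_9), S(g_7,g_9), S(g_8,g_9)) all reduce to 0 modulo the current basis, so we have a Gröbner basis.
Inter-reduce: drop elements whose leading term is divisible by another's, tail-reduce, and make monic.
Reduced Gröbner basis: {x - 2z^2 - 3z + 2, y - 2z^2 - 3z - 2, z^3 - 3z^2 + z + 2}.

Buchberger on the second generating set:
h_1 = -3xy^2 - 3x - 2y^3, LT = xy^2.
h_2 = 2x^2 + 2xy^2 + 3x - y^3 - 2yz + 2y + 2z + 1, LT = x^2.
h_3 = -x^2 + yz + 2y - z - 2, LT = x^2.

S(h_1,h_2): lcm = x^2y^2. S = x^2 - xy^4 + 3xy^3 + 2xy^2 - 3y^5 + y^3z - y^3 - y^2z + 3y^2.
  reduce S modulo (h_1, h_2, h_3):
  remainder -3xy - 2y^4 + y^3z - 3y^3 - y^2z + 3y^2 + yz - y - z + 3 ≠ 0; add k_4 = -3xy - 2y^4 + y^3z - 3y^3 - y^2z + 3y^2 + yz - y - z + 3 to the basis.

S(h_1,h_3): lcm = x^2y^2. S = x^2 + 3xy^3 + y^3z + 2y^3 - y^2z - 2y^2.
  reduce S modulo (h_1, h_2, h_3, k_4):
  remainder 3x - 2y^3 + 2y^2 ≠ 0; add k_5 = 3x - 2y^3 + 2y^2 to the basis.

S(h_2,h_3): lcm = x^2. S = xy^2 - 2x + 3y^3 + 3y + 2.
  reduce S modulo (h_1, h_2, h_3, k_4, k_5):
  remainder -2y^3 + 2y^2 + 3y + 2 ≠ 0; add k_6 = -2y^3 + 2y^2 + 3y + 2 to the basis.

S(h_1,k_4): lcm = xy^2. S = x - 3y^5 - 2y^4z - y^4 + 2y^3z - 3y^3 - 2y^2z + 2y^2 + 2yz + y.
  reduce S modulo (h_1, h_2, h_3, k_4, k_5, k_6):
  remainder 2y^2z - y^2 + 2 ≠ 0; add k_7 = 2y^2z - y^2 + 2 to the basis.

S(h_3,k_4): lcm = x^2y. S = -3xy^4 - 2xy^3z - xy^3 + 2xy^2z + xy^2 - 2xyz + 2xy + 2xz + x - y^2z - 2y^2 + yz + 2y.
  reduce S modulo (h_1, h_2, h_3, k_4, k_5, k_6, k_7):
  remainder -y^2 - yz - 2y - 2 ≠ 0; add k_8 = -y^2 - yz - 2y - 2 to the basis.

S(h_2,k_5): lcm = x^2. S = 3xy^3 - 2xy^2 - 2x + 3y^3 - yz + y + z - 3.
  reduce S modulo (h_1, h_2, h_3, k_4, k_5, k_6, k_7, k_8):
  remainder -2yz + 2y + z + 2 ≠ 0; add k_9 = -2yz + 2y + z + 2 to the basis.

S(h_1,k_8): lcm = xy^2. S = -xyz - 2xy - x + 3y^3.
  reduce S modulo (h_1, h_2, h_3, k_4, k_5, k_6, k_7, k_8, k_9):
  remainder -3y - z^2 + 2z - 1 ≠ 0; add k_10 = -3y - z^2 + 2z - 1 to the basis.

S(h_1,k_10): lcm = xy^2. S = 2xyz^2 + 3xyz + 2xy + x + 3y^3.
  reduce S modulo (h_1, h_2, h_3, k_4, k_5, k_6, k_7, k_8, k_9, k_10):
  remainder 2z^3 + z^2 + 2z - 3 ≠ 0; add k_11 = 2z^3 + z^2 + 2z - 3 to the basis.

The other S-polynomials (S(h_2,k_4), S(h_1,k_5), S(h_3,k_5), S(k_4,k_5), S(h_1,k_6), S(h_2,k_6), S(h_3,k_6), S(k_4,k_6), S(k_5,k_6), S(h_1,k_7), S(h_2,k_7), S(h_3,k_7), S(k_4,k_7), S(k_5,k_7), S(k_6,k_7), S(h_2,k_8), S(h_3,k_8), S(k_4,k_8), S(k_5,k_8), S(k_6,k_8), S(k_7,k_8), S(h_1,k_9), S(h_2,k_9), S(h_3,k_9), S(k_4,k_9), S(k_5,k_9), S(k_6,k_9), S(k_7,k_9), S(k_8,k_9), S(h_2,k_10), S(h_3,k_10), S(k_4,k_10), S(k_5,k_10), S(k_6,k_10), S(k_7,k_10), S(k_8,k_10), S(k_9,k_10), S(h_1,k_11), S(h_2,k_11), S(h_3,k_11), S(k_4,k_11), S(k_5,k_11), S(k_6,k_11), S(k_7,k_11), S(k_8,k_11), S(k_9,k_11), S(k_10,k_11)) all reduce to 0 modulo the current basis, so we have a Gröbner basis.
Inter-reduce: drop elements whose leading term is divisible by another's, tail-reduce, and make monic.
Reduced Gröbner basis: {x - 2z^2 - 3z + 2, y - 2z^2 - 3z - 2, z^3 - 3z^2 + z + 2}.

These coincide, so the ideals are equal.

Yes, the ideals are equal.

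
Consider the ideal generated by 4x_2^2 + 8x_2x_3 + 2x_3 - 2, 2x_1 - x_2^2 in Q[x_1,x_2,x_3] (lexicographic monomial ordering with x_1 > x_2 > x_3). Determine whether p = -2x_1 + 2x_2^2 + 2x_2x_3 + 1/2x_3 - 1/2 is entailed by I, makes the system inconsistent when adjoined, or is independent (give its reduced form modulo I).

-2x_1 + 2x_2^2 + 2x_2x_3 + 1/2x_3 - 1/2 lies in I (it reduces to 0).

First compute the reduced Gröbner basis of I by Buchberger's algorithm.
f_1 = 4x_2^2 + 8x_2x_3 + 2x_3 - 2, LT = x_2^2.
f_2 = 2x_1 - x_2^2, LT = x_1.

S(f_1,f_2): leading monomials are coprime, so the S-polynomial reduces to 0 (Buchberger's first criterion).
Every S-polynomial of the final basis reduces to 0, so we have a Gröbner basis.
Inter-reduce: drop elements whose leading term is divisible by another's, tail-reduce, and make monic.
Reduced Gröbner basis: {x_1 + x_2x_3 + 1/4x_3 - 1/4, x_2^2 + 2x_2x_3 + 1/2x_3 - 1/2}.
Label its elements g_1 = x_1 + x_2x_3 + 1/4x_3 - 1/4, g_2 = x_2^2 + 2x_2x_3 + 1/2x_3 - 1/2.

Reduce p = -2x_1 + 2x_2^2 + 2x_2x_3 + 1/2x_3 - 1/2 modulo G:
  leading term x_1: subtract (-2)·g_1 from -2x_1 + 2x_2^2 + 2x_2x_3 + 1/2x_3 - 1/2 → 2x_2^2 + 4x_2x_3 + x_3 - 1
  leading term x_2^2: subtract (2)·g_2 from 2x_2^2 + 4x_2x_3 + x_3 - 1 → 0
  normal form = 0.
Since the normal form is 0, p ∈ I.

Ideal membership is decidable via reduction modulo a Gröbner basis.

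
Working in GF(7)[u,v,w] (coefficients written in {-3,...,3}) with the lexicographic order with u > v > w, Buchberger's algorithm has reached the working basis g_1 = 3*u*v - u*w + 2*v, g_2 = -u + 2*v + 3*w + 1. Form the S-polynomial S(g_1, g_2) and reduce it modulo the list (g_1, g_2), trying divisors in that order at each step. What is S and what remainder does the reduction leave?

lcm(LM(g_1), LM(g_2)) = u*v.
S = (lcm/LT(g_1))·g_1 − (lcm/LT(g_2))·g_2 = 2*u*w + 2*v**2 + 3*v*w - 3*v.
Reduce S modulo (g_1, g_2) in that order:
  leading term u*w: subtract (-2*w)·g_2 from 2*u*w + 2*v**2 + 3*v*w - 3*v → 2*v**2 - 3*v - w**2 + 2*w
  leading term v**2: no divisor's leading term divides it; move 2*v**2 to the remainder.
  leading term v: no divisor's leading term divides it; move -3*v to the remainder.
  leading term w**2: no divisor's leading term divides it; move -w**2 to the remainder.
  leading term w: no divisor's leading term divides it; move 2*w to the remainder.
The remainder 2*v**2 - 3*v - w**2 + 2*w is nonzero, so it would be added as the next basis element.

S(g_1, g_2) = 2*u*w + 2*v**2 + 3*v*w - 3*v; remainder on division = 2*v**2 - 3*v - w**2 + 2*w.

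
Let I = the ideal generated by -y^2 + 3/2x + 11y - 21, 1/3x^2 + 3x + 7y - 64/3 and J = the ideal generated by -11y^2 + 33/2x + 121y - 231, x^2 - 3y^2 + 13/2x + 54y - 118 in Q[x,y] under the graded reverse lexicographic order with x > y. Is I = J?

For a fixed monomial order, each ideal has a unique reduced Gröbner basis; comparing bases decides equality.
Buchberger on the first generating set:
f_1 = -y^2 + 3/2x + 11y - 21, LT = y^2.
f_2 = 1/3x^2 + 3x + 7y - 64/3, LT = x^2.

The S-polynomials (S(f_1,f_2)) all reduce to 0 modulo the current basis, so we have a Gröbner basis.
Inter-reduce: drop elements whose leading term is divisible by another's, tail-reduce, and make monic.
Reduced Gröbner basis: {x^2 + 9x + 21y - 64, y^2 - 3/2x - 11y + 21}.

Buchberger on the second generating set:
h_1 = -11y^2 + 33/2x + 121y - 231, LT = y^2.
h_2 = x^2 - 3y^2 + 13/2x + 54y - 118, LT = x^2.

The S-polynomials (S(h_1,h_2)) all reduce to 0 modulo the current basis, so we have a Gröbner basis.
Inter-reduce: drop elements whose leading term is divisible by another's, tail-reduce, and make monic.
Reduced Gröbner basis: {x^2 + 2x + 21y - 55, y^2 - 3/2x - 11y + 21}.

The bases are distinct; the ideals are different.

No, the ideals differ.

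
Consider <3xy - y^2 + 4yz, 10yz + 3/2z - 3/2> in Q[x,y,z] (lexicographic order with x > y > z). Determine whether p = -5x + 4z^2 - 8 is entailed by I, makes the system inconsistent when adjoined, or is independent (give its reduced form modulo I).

-5x + 4z^2 - 8 is independent of I; its normal form modulo I is -5x + 4z^2 - 8.

First compute the reduced Gröbner basis of I by Buchberger's algorithm.
f_1 = 3xy - y^2 + 4yz, LT = xy.
f_2 = 10yz + 3/2z - 3/2, LT = yz.

S(f_1,f_2): lcm = xyz. S = -3/20xz + 3/20x - 1/3y^2z + 4/3yz^2.
  leading term xz: no divisor's leading term divides it; move -3/20xz to the remainder.
  leading term x: no divisor's leading term divides it; move 3/20x to the remainder.
  leading term y^2z: subtract (-1/30y)·f_2 from -1/3y^2z + 4/3yz^2 → 4/3yz^2 + 1/20yz - 1/20y
  leading term yz^2: subtract (2/15z)·f_2 from 4/3yz^2 + 1/20yz - 1/20y → 1/20yz - 1/20y - 1/5z^2 + 1/5z
  leading term yz: subtract (1/200)·f_2 from 1/20yz - 1/20y - 1/5z^2 + 1/5z → -1/20y - 1/5z^2 + 77/400z + 3/400
  leading term y: no divisor's leading term divides it; move -1/20y to the remainder.
  leading term z^2: no divisor's leading term divides it; move -1/5z^2 to the remainder.
  leading term z: no divisor's leading term divides it; move 77/400z to the remainder.
  leading term 1: no divisor's leading term divides it; move 3/400 to the remainder.
  remainder -3/20xz + 3/20x - 1/20y - 1/5z^2 + 77/400z + 3/400 ≠ 0; add h_3 = -3/20xz + 3/20x - 1/20y - 1/5z^2 + 77/400z + 3/400 to the basis.

The other S-polynomials (S(f_1,h_3), S(f_2,h_3)) all reduce to 0 modulo the current basis, so we have a Gröbner basis.
Inter-reduce: drop elements whose leading term is divisible by another's, tail-reduce, and make monic.
Reduced Gröbner basis: {xy - 1/3y^2 - 1/5z + 1/5, xz - x + 1/3y + 4/3z^2 - 77/60z - 1/20, yz + 3/20z - 3/20}.
Label its elements g_1 = xy - 1/3y^2 - 1/5z + 1/5, g_2 = xz - x + 1/3y + 4/3z^2 - 77/60z - 1/20, g_3 = yz + 3/20z - 3/20.

Reduce p = -5x + 4z^2 - 8 modulo G:
  leading term x: no divisor's leading term divides it; move -5x to the remainder.
  leading term z^2: no divisor's leading term divides it; move 4z^2 to the remainder.
  leading term 1: no divisor's leading term divides it; move -8 to the remainder.
  normal form = -5x + 4z^2 - 8.
The normal form is nonzero, so p ∉ I. Since p minus its normal form lies in I, I + (p) = I + (r) where r = -5x + 4z^2 - 8; decide whether this ideal is the whole ring.
Run Buchberger on G together with r (pairs among the g_i already reduce to 0 since G is a Gröbner basis):
g_1 = xy - 1/3y^2 - 1/5z + 1/5, LT = xy.
g_2 = xz - x + 1/3y + 4/3z^2 - 77/60z - 1/20, LT = xz.
g_3 = yz + 3/20z - 3/20, LT = yz.
r = -5x + 4z^2 - 8, LT = x.

S(g_1,r): lcm = xy. S = -1/3y^2 + 4/5yz^2 - 8/5y - 1/5z + 1/5.
  leading term y^2: no divisor's leading term divides it; move -1/3y^2 to the remainder.
  leading term yz^2: subtract (4/5z)·g_3 from 4/5yz^2 - 8/5y - 1/5z + 1/5 → -8/5y - 3/25z^2 - 2/25z + 1/5
  leading term y: no divisor's leading term divides it; move -8/5y to the remainder.
  leading term z^2: no divisor's leading term divides it; move -3/25z^2 to the remainder.
  leading term z: no divisor's leading term divides it; move -2/25z to the remainder.
  leading term 1: no divisor's leading term divides it; move 1/5 to the remainder.
  remainder -1/3y^2 - 8/5y - 3/25z^2 - 2/25z + 1/5 ≠ 0; add m_5 = -1/3y^2 - 8/5y - 3/25z^2 - 2/25z + 1/5 to the basis.

S(g_2,r): lcm = xz. S = -x + 1/3y + 4/5z^3 + 4/3z^2 - 173/60z - 1/20.
  leading term x: subtract (1/5)·r from -x + 1/3y + 4/5z^3 + 4/3z^2 - 173/60z - 1/20 → 1/3y + 4/5z^3 + 8/15z^2 - 173/60z + 31/20
  leading term y: no divisor's leading term divides it; move 1/3y to the remainder.
  leading term z^3: no divisor's leading term divides it; move 4/5z^3 to the remainder.
  leading term z^2: no divisor's leading term divides it; move 8/15z^2 to the remainder.
  leading term z: no divisor's leading term divides it; move -173/60z to the remainder.
  leading term 1: no divisor's leading term divides it; move 31/20 to the remainder.
  remainder 1/3y + 4/5z^3 + 8/15z^2 - 173/60z + 31/20 ≠ 0; add m_6 = 1/3y + 4/5z^3 + 8/15z^2 - 173/60z + 31/20 to the basis.

S(g_1,m_6): lcm = xy. S = -12/5xz^3 - 8/5xz^2 + 173/20xz - 93/20x - 1/3y^2 - 1/5z + 1/5.
  leading term xz^3: subtract (-12/5z^2)·g_2 from -12/5xz^3 - 8/5xz^2 + 173/20xz - 93/20x - 1/3y^2 - 1/5z + 1/5 → -4xz^2 + 173/20xz - 93/20x - 1/3y^2 + 4/5yz^2 + 16/5z^4 - 77/25z^3 - 3/25z^2 - 1/5z + 1/5
  leading term xz^2: subtract (-4z)·g_2 from -4xz^2 + 173/20xz - 93/20x - 1/3y^2 + 4/5yz^2 + 16/5z^4 - 77/25z^3 - 3/25z^2 - 1/5z + 1/5 → 93/20xz - 93/20x - 1/3y^2 + 4/5yz^2 + 4/3yz + 16/5z^4 + 169/75z^3 - 394/75z^2 - 2/5z + 1/5
  leading term xz: subtract (93/20)·g_2 from 93/20xz - 93/20x - 1/3y^2 + 4/5yz^2 + 4/3yz + 16/5z^4 + 169/75z^3 - 394/75z^2 - 2/5z + 1/5 → -1/3y^2 + 4/5yz^2 + 4/3yz - 31/20y + 16/5z^4 + 169/75z^3 - 859/75z^2 + 2227/400z + 173/400
  leading term y^2: subtract (1)·m_5 from -1/3y^2 + 4/5yz^2 + 4/3yz - 31/20y + 16/5z^4 + 169/75z^3 - 859/75z^2 + 2227/400z + 173/400 → 4/5yz^2 + 4/3yz + 1/20y + 16/5z^4 + 169/75z^3 - 34/3z^2 + 2259/400z + 93/400
  leading term yz^2: subtract (4/5z)·g_3 from 4/5yz^2 + 4/3yz + 1/20y + 16/5z^4 + 169/75z^3 - 34/3z^2 + 2259/400z + 93/400 → 4/3yz + 1/20y + 16/5z^4 + 169/75z^3 - 859/75z^2 + 2307/400z + 93/400
  leading term yz: subtract (4/3)·g_3 from 4/3yz + 1/20y + 16/5z^4 + 169/75z^3 - 859/75z^2 + 2307/400z + 93/400 → 1/20y + 16/5z^4 + 169/75z^3 - 859/75z^2 + 2227/400z + 173/400
  leading term y: subtract (3/20)·m_6 from 1/20y + 16/5z^4 + 169/75z^3 - 859/75z^2 + 2227/400z + 173/400 → 16/5z^4 + 32/15z^3 - 173/15z^2 + 6z + 1/5
  leading term z^4: no divisor's leading term divides it; move 16/5z^4 to the remainder.
  leading term z^3: no divisor's leading term divides it; move 32/15z^3 to the remainder.
  leading term z^2: no divisor's leading term divides it; move -173/15z^2 to the remainder.
  leading term z: no divisor's leading term divides it; move 6z to the remainder.
  leading term 1: no divisor's leading term divides it; move 1/5 to the remainder.
  remainder 16/5z^4 + 32/15z^3 - 173/15z^2 + 6z + 1/5 ≠ 0; add m_7 = 16/5z^4 + 32/15z^3 - 173/15z^2 + 6z + 1/5 to the basis.

The other S-polynomials (S(g_1,g_2), S(g_1,g_3), S(g_2,g_3), S(g_3,r), S(g_1,m_5), S(g_2,m_5), S(g_3,m_5), S(r,m_5), S(g_2,m_6), S(g_3,m_6), S(r,m_6), S(m_5,m_6), S(g_1,m_7), S(g_2,m_7), S(g_3,m_7), S(r,m_7), S(m_5,m_7), S(m_6,m_7)) all reduce to 0 modulo the current basis, so we have a Gröbner basis.
Inter-reduce: drop elements whose leading term is divisible by another's, tail-reduce, and make monic.
Reduced Gröbner basis: {x - 4/5z^2 + 8/5, y + 12/5z^3 + 8/5z^2 - 173/20z + 93/20, z^4 + 2/3z^3 - 173/48z^2 + 15/8z + 1/16}.
The reduced Gröbner basis of I + (p) is {x - 4/5z^2 + 8/5, y + 12/5z^3 + 8/5z^2 - 173/20z + 93/20, z^4 + 2/3z^3 - 173/48z^2 + 15/8z + 1/16} ≠ {1}, a proper ideal, so the enlarged system stays consistent: p is independent of I, with normal form -5x + 4z^2 - 8.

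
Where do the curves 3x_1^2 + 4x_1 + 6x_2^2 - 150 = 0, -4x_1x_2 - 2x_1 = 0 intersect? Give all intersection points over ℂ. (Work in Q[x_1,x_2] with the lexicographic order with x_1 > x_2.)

Compute a lex Gröbner basis by Buchberger's algorithm.
f_1 = 3x_1^2 + 4x_1 + 6x_2^2 - 150, LT = x_1^2.
f_2 = -4x_1x_2 - 2x_1, LT = x_1x_2.

S(f_1,f_2): lcm = x_1^2x_2. S = -1/2x_1^2 + 4/3x_1x_2 + 2x_2^3 - 50x_2.
  leading term x_1^2: subtract (-1/6)·f_1 from -1/2x_1^2 + 4/3x_1x_2 + 2x_2^3 - 50x_2 → 4/3x_1x_2 + 2/3x_1 + 2x_2^3 + x_2^2 - 50x_2 - 25
  leading term x_1x_2: subtract (-1/3)·f_2 from 4/3x_1x_2 + 2/3x_1 + 2x_2^3 + x_2^2 - 50x_2 - 25 → 2x_2^3 + x_2^2 - 50x_2 - 25
  leading term x_2^3: no divisor's leading term divides it; move 2x_2^3 to the remainder.
  leading term x_2^2: no divisor's leading term divides it; move x_2^2 to the remainder.
  leading term x_2: no divisor's leading term divides it; move -50x_2 to the remainder.
  leading term 1: no divisor's leading term divides it; move -25 to the remainder.
  remainder 2x_2^3 + x_2^2 - 50x_2 - 25 ≠ 0; add h_3 = 2x_2^3 + x_2^2 - 50x_2 - 25 to the basis.

The other S-polynomials (S(f_1,h_3), S(f_2,h_3)) all reduce to 0 modulo the current basis, so we have a Gröbner basis.
Inter-reduce: drop elements whose leading term is divisible by another's, tail-reduce, and make monic.
Reduced Gröbner basis: {x_1^2 + 4/3x_1 + 2x_2^2 - 50, x_1x_2 + 1/2x_1, x_2^3 + 1/2x_2^2 - 25x_2 - 25/2}.

Since the basis is lex-ordered, x_2^3 + 1/2x_2^2 - 25x_2 - 25/2 is univariate in x_2. Its roots are {-5, -1/2, 5}. Back-substituting each root into the other basis elements fixes the other coordinates.
  x_2 = -5: the earlier basis elements become x_1^2 + 4/3x_1 = 0; -9/2x_1 = 0, giving x_1 = 0 — point (0, -5).
  x_2 = -1/2: the earlier basis element becomes x_1^2 + 4/3x_1 - 99/2 = 0, giving x_1 = -2/3 + sqrt(1798)/6, -sqrt(1798)/6 - 2/3 — points (-2/3 + sqrt(1798)/6, -1/2), (-sqrt(1798)/6 - 2/3, -1/2).
  x_2 = 5: the earlier basis elements become x_1^2 + 4/3x_1 = 0; 11/2x_1 = 0, giving x_1 = 0 — point (0, 5).
Substituting each solution back into the original system confirms all equations vanish.
A lex Gröbner basis triangularizes the system, enabling back-substitution.

{(0, -5), (-2/3 + sqrt(1798)/6, -1/2), (-sqrt(1798)/6 - 2/3, -1/2), (0, 5)}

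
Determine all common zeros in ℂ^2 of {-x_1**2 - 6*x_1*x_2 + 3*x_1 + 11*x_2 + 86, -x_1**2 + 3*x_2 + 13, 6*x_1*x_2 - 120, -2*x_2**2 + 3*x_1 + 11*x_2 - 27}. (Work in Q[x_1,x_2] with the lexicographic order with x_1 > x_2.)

{(5, 4)}

Compute a lex Gröbner basis by Buchberger's algorithm.
f_1 = -x_1**2 - 6*x_1*x_2 + 3*x_1 + 11*x_2 + 86, LT = x_1**2.
f_2 = -x_1**2 + 3*x_2 + 13, LT = x_1**2.
f_3 = 6*x_1*x_2 - 120, LT = x_1*x_2.
f_4 = 3*x_1 - 2*x_2**2 + 11*x_2 - 27, LT = x_1.

S(f_1,f_2): lcm = x_1**2. S = 6*x_1*x_2 - 3*x_1 - 8*x_2 - 73.
  leading term x_1*x_2: subtract (1)·f_3 from 6*x_1*x_2 - 3*x_1 - 8*x_2 - 73 → -3*x_1 - 8*x_2 + 47
  leading term x_1: subtract (-1)·f_4 from -3*x_1 - 8*x_2 + 47 → -2*x_2**2 + 3*x_2 + 20
  leading term x_2**2: no divisor's leading term divides it; move -2*x_2**2 to the remainder.
  leading term x_2: no divisor's leading term divides it; move 3*x_2 to the remainder.
  leading term 1: no divisor's leading term divides it; move 20 to the remainder.
  remainder -2*x_2**2 + 3*x_2 + 20 ≠ 0; add h_5 = -2*x_2**2 + 3*x_2 + 20 to the basis.

S(f_1,f_3): lcm = x_1**2*x_2. S = 6*x_1*x_2**2 - 3*x_1*x_2 + 20*x_1 - 11*x_2**2 - 86*x_2.
  leading term x_1*x_2**2: subtract (x_2)·f_3 from 6*x_1*x_2**2 - 3*x_1*x_2 + 20*x_1 - 11*x_2**2 - 86*x_2 → -3*x_1*x_2 + 20*x_1 - 11*x_2**2 + 34*x_2
  leading term x_1*x_2: subtract (-1/2)·f_3 from -3*x_1*x_2 + 20*x_1 - 11*x_2**2 + 34*x_2 → 20*x_1 - 11*x_2**2 + 34*x_2 - 60
  leading term x_1: subtract (20/3)·f_4 from 20*x_1 - 11*x_2**2 + 34*x_2 - 60 → 7/3*x_2**2 - 118/3*x_2 + 120
  leading term x_2**2: subtract (-7/6)·h_5 from 7/3*x_2**2 - 118/3*x_2 + 120 → -215/6*x_2 + 430/3
  leading term x_2: no divisor's leading term divides it; move -215/6*x_2 to the remainder.
  leading term 1: no divisor's leading term divides it; move 430/3 to the remainder.
  remainder -215/6*x_2 + 430/3 ≠ 0; add h_6 = -215/6*x_2 + 430/3 to the basis.

The other S-polynomials (S(f_1,f_4), S(f_2,f_3), S(f_2,f_4), S(f_3,f_4), S(f_1,h_5), S(f_2,h_5), S(f_3,h_5), S(f_4,h_5), S(f_1,h_6), S(f_2,h_6), S(f_3,h_6), S(f_4,h_6), S(h_5,h_6)) all reduce to 0 modulo the current basis, so we have a Gröbner basis.
Inter-reduce: drop elements whose leading term is divisible by another's, tail-reduce, and make monic.
Reduced Gröbner basis: {x_1 - 5, x_2 - 4}.

Elimination: the polynomial x_2 - 4 lies in the elimination ideal for x_2, so x_2 ∈ {4}. For each such x_2, the remaining basis elements (now univariate) give the rest of the solution.
  x_2 = 4: the earlier basis element becomes x_1 - 5 = 0, giving x_1 = 5 — point (5, 4).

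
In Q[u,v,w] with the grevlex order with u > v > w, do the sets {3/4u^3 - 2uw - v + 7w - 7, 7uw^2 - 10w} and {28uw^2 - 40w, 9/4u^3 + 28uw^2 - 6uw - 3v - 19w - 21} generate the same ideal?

Yes, the ideals are equal.

For a fixed monomial order, each ideal has a unique reduced Gröbner basis; comparing bases decides equality.
Buchberger on the first generating set:
f_1 = 3/4u^3 - 2uw - v + 7w - 7, LT = u^3.
f_2 = 7uw^2 - 10w, LT = uw^2.

S(f_1,f_2): lcm = u^3w^2. S = -8/3uw^3 + 10/7u^2w - 4/3vw^2 + 28/3w^3 - 28/3w^2.
  reduce S modulo (f_1, f_2):
  remainder 10/7u^2w - 4/3vw^2 + 28/3w^3 - 92/7w^2 ≠ 0; add g_3 = 10/7u^2w - 4/3vw^2 + 28/3w^3 - 92/7w^2 to the basis.

S(f_2,g_3): lcm = u^2w^2. S = 14/15vw^3 - 98/15w^4 + 46/5w^3 - 10/7uw.
  reduce S modulo (f_1, f_2, g_3):
  remainder 14/15vw^3 - 98/15w^4 + 46/5w^3 - 10/7uw ≠ 0; add g_4 = 14/15vw^3 - 98/15w^4 + 46/5w^3 - 10/7uw to the basis.

The other S-polynomials (S(f_1,g_3), S(f_1,g_4), S(f_2,g_4), S(g_3,g_4)) all reduce to 0 modulo the current basis, so we have a Gröbner basis.
Inter-reduce: drop elements whose leading term is divisible by another's, tail-reduce, and make monic.
Reduced Gröbner basis: {vw^3 - 7w^4 + 69/7w^3 - 75/49uw, u^3 - 8/3uw - 4/3v + 28/3w - 28/3, u^2w - 14/15vw^2 + 98/15w^3 - 46/5w^2, uw^2 - 10/7w}.

Buchberger on the second generating set:
h_1 = 28uw^2 - 40w, LT = uw^2.
h_2 = 9/4u^3 + 28uw^2 - 6uw - 3v - 19w - 21, LT = u^3.

S(h_1,h_2): lcm = u^3w^2. S = -112/9uw^4 + 8/3uw^3 - 10/7u^2w + 4/3vw^2 + 76/9w^3 + 28/3w^2.
  reduce S modulo (h_1, h_2):
  remainder -10/7u^2w + 4/3vw^2 - 28/3w^3 + 92/7w^2 ≠ 0; add k_3 = -10/7u^2w + 4/3vw^2 - 28/3w^3 + 92/7w^2 to the basis.

S(h_1,k_3): lcm = u^2w^2. S = 14/15vw^3 - 98/15w^4 + 46/5w^3 - 10/7uw.
  reduce S modulo (h_1, h_2, k_3):
  remainder 14/15vw^3 - 98/15w^4 + 46/5w^3 - 10/7uw ≠ 0; add k_4 = 14/15vw^3 - 98/15w^4 + 46/5w^3 - 10/7uw to the basis.

The other S-polynomials (S(h_2,k_3), S(h_1,k_4), S(h_2,k_4), S(k_3,k_4)) all reduce to 0 modulo the current basis, so we have a Gröbner basis.
Inter-reduce: drop elements whose leading term is divisible by another's, tail-reduce, and make monic.
Reduced Gröbner basis: {vw^3 - 7w^4 + 69/7w^3 - 75/49uw, u^3 - 8/3uw - 4/3v + 28/3w - 28/3, u^2w - 14/15vw^2 + 98/15w^3 - 46/5w^2, uw^2 - 10/7w}.

These coincide, so the ideals are equal.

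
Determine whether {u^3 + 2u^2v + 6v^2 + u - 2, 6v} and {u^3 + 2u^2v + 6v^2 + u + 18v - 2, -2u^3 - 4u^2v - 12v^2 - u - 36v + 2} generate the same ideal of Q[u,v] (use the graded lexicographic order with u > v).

No, the ideals differ.

For a fixed monomial order, each ideal has a unique reduced Gröbner basis; comparing bases decides equality.
Buchberger on the first generating set:
f_1 = u^3 + 2u^2v + 6v^2 + u - 2, LT = u^3.
f_2 = 6v, LT = v.

The S-polynomials (S(f_1,f_2)) all reduce to 0 modulo the current basis, so we have a Gröbner basis.
Inter-reduce: drop elements whose leading term is divisible by another's, tail-reduce, and make monic.
Reduced Gröbner basis: {u^3 + u - 2, v}.

Buchberger on the second generating set:
h_1 = u^3 + 2u^2v + 6v^2 + u + 18v - 2, LT = u^3.
h_2 = -2u^3 - 4u^2v - 12v^2 - u - 36v + 2, LT = u^3.

S(h_1,h_2): lcm = u^3. S = 1/2u - 1.
  leading term u: no divisor's leading term divides it; move 1/2u to the remainder.
  leading term 1: no divisor's leading term divides it; move -1 to the remainder.
  remainder 1/2u - 1 ≠ 0; add k_3 = 1/2u - 1 to the basis.

S(h_1,k_3): lcm = u^3. S = 2u^2v + 2u^2 + 6v^2 + u + 18v - 2.
  leading term u^2v: subtract (4uv)·k_3 from 2u^2v + 2u^2 + 6v^2 + u + 18v - 2 → 2u^2 + 4uv + 6v^2 + u + 18v - 2
  leading term u^2: subtract (4u)·k_3 from 2u^2 + 4uv + 6v^2 + u + 18v - 2 → 4uv + 6v^2 + 5u + 18v - 2
  leading term uv: subtract (8v)·k_3 from 4uv + 6v^2 + 5u + 18v - 2 → 6v^2 + 5u + 26v - 2
  leading term v^2: no divisor's leading term divides it; move 6v^2 to the remainder.
  leading term u: subtract (10)·k_3 from 5u + 26v - 2 → 26v + 8
  leading term v: no divisor's leading term divides it; move 26v to the remainder.
  leading term 1: no divisor's leading term divides it; move 8 to the remainder.
  remainder 6v^2 + 26v + 8 ≠ 0; add k_4 = 6v^2 + 26v + 8 to the basis.

The other S-polynomials (S(h_2,k_3), S(h_1,k_4), S(h_2,k_4), S(k_3,k_4)) all reduce to 0 modulo the current basis, so we have a Gröbner basis.
Inter-reduce: drop elements whose leading term is divisible by another's, tail-reduce, and make monic.
Reduced Gröbner basis: {v^2 + 13/3v + 4/3, u - 2}.

The bases are distinct; the ideals are different.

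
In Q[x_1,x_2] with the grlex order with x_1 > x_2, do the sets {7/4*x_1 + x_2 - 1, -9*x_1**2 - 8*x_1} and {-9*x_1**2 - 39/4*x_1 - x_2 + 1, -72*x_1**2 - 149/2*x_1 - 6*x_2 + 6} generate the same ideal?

Yes, the ideals are equal.

Since reduced Gröbner bases are canonical representatives of ideals under a given ordering, it suffices to compute and compare them.
Buchberger on the first generating set:
f_1 = 7/4*x_1 + x_2 - 1, LT = x_1.
f_2 = -9*x_1**2 - 8*x_1, LT = x_1**2.

S(f_1,f_2): lcm = x_1**2. S = 4/7*x_1*x_2 - 92/63*x_1.
  leading term x_1*x_2: subtract (16/49*x_2)·f_1 from 4/7*x_1*x_2 - 92/63*x_1 → -16/49*x_2**2 - 92/63*x_1 + 16/49*x_2
  leading term x_2**2: no divisor's leading term divides it; move -16/49*x_2**2 to the remainder.
  leading term x_1: subtract (-368/441)·f_1 from -92/63*x_1 + 16/49*x_2 → 512/441*x_2 - 368/441
  leading term x_2: no divisor's leading term divides it; move 512/441*x_2 to the remainder.
  leading term 1: no divisor's leading term divides it; move -368/441 to the remainder.
  remainder -16/49*x_2**2 + 512/441*x_2 - 368/441 ≠ 0; add g_3 = -16/49*x_2**2 + 512/441*x_2 - 368/441 to the basis.

The other S-polynomials (S(f_1,g_3), S(f_2,g_3)) all reduce to 0 modulo the current basis, so we have a Gröbner basis.
Inter-reduce: drop elements whose leading term is divisible by another's, tail-reduce, and make monic.
Reduced Gröbner basis: {x_2**2 - 32/9*x_2 + 23/9, x_1 + 4/7*x_2 - 4/7}.

Buchberger on the second generating set:
h_1 = -9*x_1**2 - 39/4*x_1 - x_2 + 1, LT = x_1**2.
h_2 = -72*x_1**2 - 149/2*x_1 - 6*x_2 + 6, LT = x_1**2.

S(h_1,h_2): lcm = x_1**2. S = 7/144*x_1 + 1/36*x_2 - 1/36.
  leading term x_1: no divisor's leading term divides it; move 7/144*x_1 to the remainder.
  leading term x_2: no divisor's leading term divides it; move 1/36*x_2 to the remainder.
  leading term 1: no divisor's leading term divides it; move -1/36 to the remainder.
  remainder 7/144*x_1 + 1/36*x_2 - 1/36 ≠ 0; add k_3 = 7/144*x_1 + 1/36*x_2 - 1/36 to the basis.

S(h_1,k_3): lcm = x_1**2. S = -4/7*x_1*x_2 + 139/84*x_1 + 1/9*x_2 - 1/9.
  leading term x_1*x_2: subtract (-576/49*x_2)·k_3 from -4/7*x_1*x_2 + 139/84*x_1 + 1/9*x_2 - 1/9 → 16/49*x_2**2 + 139/84*x_1 - 95/441*x_2 - 1/9
  leading term x_2**2: no divisor's leading term divides it; move 16/49*x_2**2 to the remainder.
  leading term x_1: subtract (1668/49)·k_3 from 139/84*x_1 - 95/441*x_2 - 1/9 → -512/441*x_2 + 368/441
  leading term x_2: no divisor's leading term divides it; move -512/441*x_2 to the remainder.
  leading term 1: no divisor's leading term divides it; move 368/441 to the remainder.
  remainder 16/49*x_2**2 - 512/441*x_2 + 368/441 ≠ 0; add k_4 = 16/49*x_2**2 - 512/441*x_2 + 368/441 to the basis.

The other S-polynomials (S(h_2,k_3), S(h_1,k_4), S(h_2,k_4), S(k_3,k_4)) all reduce to 0 modulo the current basis, so we have a Gröbner basis.
Inter-reduce: drop elements whose leading term is divisible by another's, tail-reduce, and make monic.
Reduced Gröbner basis: {x_2**2 - 32/9*x_2 + 23/9, x_1 + 4/7*x_2 - 4/7}.

These coincide, so the ideals are equal.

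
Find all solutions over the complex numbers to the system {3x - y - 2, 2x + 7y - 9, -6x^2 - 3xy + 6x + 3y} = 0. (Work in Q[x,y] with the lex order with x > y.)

Compute a lex Gröbner basis by Buchberger's algorithm.
f_1 = 3x - y - 2, LT = x.
f_2 = 2x + 7y - 9, LT = x.
f_3 = -6x^2 - 3xy + 6x + 3y, LT = x^2.

S(f_1,f_2): lcm = x. S = -23/6y + 23/6.
  leading term y: no divisor's leading term divides it; move -23/6y to the remainder.
  leading term 1: no divisor's leading term divides it; move 23/6 to the remainder.
  remainder -23/6y + 23/6 ≠ 0; add h_4 = -23/6y + 23/6 to the basis.

The other S-polynomials (S(f_1,f_3), S(f_2,f_3), S(f_1,h_4), S(f_2,h_4), S(f_3,h_4)) all reduce to 0 modulo the current basis, so we have a Gröbner basis.
Inter-reduce: drop elements whose leading term is divisible by another's, tail-reduce, and make monic.
Reduced Gröbner basis: {x - 1, y - 1}.

From the last basis element, y - 1 = 0, so y takes values in {1}. Each choice, substituted upward through the basis, yields the corresponding point(s) of the solution set.
  y = 1: the earlier basis element becomes x - 1 = 0, giving x = 1 — point (1, 1).

{(1, 1)}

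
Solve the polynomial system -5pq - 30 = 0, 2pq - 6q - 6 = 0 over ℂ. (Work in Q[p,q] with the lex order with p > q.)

{(2, -3)}

Compute a lex Gröbner basis by Buchberger's algorithm.
f_1 = -5pq - 30, LT = pq.
f_2 = 2pq - 6q - 6, LT = pq.

S(f_1,f_2): lcm = pq. S = 3q + 9.
  reduce S modulo (f_1, f_2):
  remainder 3q + 9 ≠ 0; add h_3 = 3q + 9 to the basis.

S(f_1,h_3): lcm = pq. S = -3p + 6.
  reduce S modulo (f_1, f_2, h_3):
  remainder -3p + 6 ≠ 0; add h_4 = -3p + 6 to the basis.

The other S-polynomials (S(f_2,h_3), S(f_1,h_4), S(f_2,h_4), S(h_3,h_4)) all reduce to 0 modulo the current basis, so we have a Gröbner basis.
Inter-reduce: drop elements whose leading term is divisible by another's, tail-reduce, and make monic.
Reduced Gröbner basis: {p - 2, q + 3}.

The lex basis is triangular: the last element involves only q. Solving q + 3 = 0 gives q ∈ {-3}; substituting each value into the earlier elements determines the remaining variables.
  q = -3: the earlier basis element becomes p - 2 = 0, giving p = 2 — point (2, -3).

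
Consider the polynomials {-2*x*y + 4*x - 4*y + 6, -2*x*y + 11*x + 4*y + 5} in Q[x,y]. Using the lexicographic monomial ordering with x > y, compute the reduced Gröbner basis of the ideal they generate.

G = {x + 8/7*y - 1/7, y**2 - 31/8*y + 23/8}

The reduced Gröbner basis is the canonical form of the ideal for this ordering.

f_1 = -2*x*y + 4*x - 4*y + 6, LT = x*y.
f_2 = -2*x*y + 11*x + 4*y + 5, LT = x*y.

S(f_1,f_2): lcm = x*y. S = 7/2*x + 4*y - 1/2.
  leading term x: no divisor's leading term divides it; move 7/2*x to the remainder.
  leading term y: no divisor's leading term divides it; move 4*y to the remainder.
  leading term 1: no divisor's leading term divides it; move -1/2 to the remainder.
  remainder 7/2*x + 4*y - 1/2 ≠ 0; add g_3 = 7/2*x + 4*y - 1/2 to the basis.

S(f_1,g_3): lcm = x*y. S = -2*x - 8/7*y**2 + 15/7*y - 3.
  leading term x: subtract (-4/7)·g_3 from -2*x - 8/7*y**2 + 15/7*y - 3 → -8/7*y**2 + 31/7*y - 23/7
  leading term y**2: no divisor's leading term divides it; move -8/7*y**2 to the remainder.
  leading term y: no divisor's leading term divides it; move 31/7*y to the remainder.
  leading term 1: no divisor's leading term divides it; move -23/7 to the remainder.
  remainder -8/7*y**2 + 31/7*y - 23/7 ≠ 0; add g_4 = -8/7*y**2 + 31/7*y - 23/7 to the basis.

S(f_2,g_3): lcm = x*y. S = -11/2*x - 8/7*y**2 - 13/7*y - 5/2.
  leading term x: subtract (-11/7)·g_3 from -11/2*x - 8/7*y**2 - 13/7*y - 5/2 → -8/7*y**2 + 31/7*y - 23/7
  leading term y**2: subtract (1)·g_4 from -8/7*y**2 + 31/7*y - 23/7 → 0
  remainder 0.

S(f_1,g_4): lcm = x*y**2. S = 15/8*x*y - 23/8*x + 2*y**2 - 3*y.
  leading term x*y: subtract (-15/16)·f_1 from 15/8*x*y - 23/8*x + 2*y**2 - 3*y → 7/8*x + 2*y**2 - 27/4*y + 45/8
  leading term x: subtract (1/4)·g_3 from 7/8*x + 2*y**2 - 27/4*y + 45/8 → 2*y**2 - 31/4*y + 23/4
  leading term y**2: subtract (-7/4)·g_4 from 2*y**2 - 31/4*y + 23/4 → 0
  remainder 0.

S(f_2,g_4): lcm = x*y**2. S = -13/8*x*y - 23/8*x - 2*y**2 - 5/2*y.
  leading term x*y: subtract (13/16)·f_1 from -13/8*x*y - 23/8*x - 2*y**2 - 5/2*y → -49/8*x - 2*y**2 + 3/4*y - 39/8
  leading term x: subtract (-7/4)·g_3 from -49/8*x - 2*y**2 + 3/4*y - 39/8 → -2*y**2 + 31/4*y - 23/4
  leading term y**2: subtract (7/4)·g_4 from -2*y**2 + 31/4*y - 23/4 → 0
  remainder 0.

S(g_3,g_4): leading monomials are coprime, so the S-polynomial reduces to 0 (Buchberger's first criterion).
Every S-polynomial of the final basis reduces to 0, so we have a Gröbner basis.
Inter-reduce: drop elements whose leading term is divisible by another's, tail-reduce, and make monic.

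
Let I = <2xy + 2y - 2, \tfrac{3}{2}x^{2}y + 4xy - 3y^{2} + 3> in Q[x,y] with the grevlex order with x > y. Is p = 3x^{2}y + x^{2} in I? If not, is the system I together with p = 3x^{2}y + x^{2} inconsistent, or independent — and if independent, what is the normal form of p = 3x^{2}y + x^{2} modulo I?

3x^{2}y + x^{2} is independent of I; its normal form modulo I is -\tfrac{5}{3}x + 5y - 5.

First compute the reduced Gröbner basis of I by Buchberger's algorithm.
f_1 = 2xy + 2y - 2, LT = xy.
f_2 = \tfrac{3}{2}x^{2}y + 4xy - 3y^{2} + 3, LT = x^{2}y.

S(f_1,f_2): lcm = x^{2}y. S = -\tfrac{5}{3}xy + 2y^{2} - x - 2.
  leading term xy: subtract (-\tfrac{5}{6})·f_1 from -\tfrac{5}{3}xy + 2y^{2} - x - 2 → 2y^{2} - x + \tfrac{5}{3}y - \tfrac{11}{3}
  leading term y^{2}: no divisor's leading term divides it; move 2y^{2} to the remainder.
  leading term x: no divisor's leading term divides it; move -x to the remainder.
  leading term y: no divisor's leading term divides it; move \tfrac{5}{3}y to the remainder.
  leading term 1: no divisor's leading term divides it; move -\tfrac{11}{3} to the remainder.
  remainder 2y^{2} - x + \tfrac{5}{3}y - \tfrac{11}{3} ≠ 0; add h_3 = 2y^{2} - x + \tfrac{5}{3}y - \tfrac{11}{3} to the basis.

S(f_1,h_3): lcm = xy^{2}. S = \tfrac{1}{2}x^{2} - \tfrac{5}{6}xy + y^{2} + \tfrac{11}{6}x - y.
  leading term x^{2}: no divisor's leading term divides it; move \tfrac{1}{2}x^{2} to the remainder.
  leading term xy: subtract (-\tfrac{5}{12})·f_1 from -\tfrac{5}{6}xy + y^{2} + \tfrac{11}{6}x - y → y^{2} + \tfrac{11}{6}x - \tfrac{1}{6}y - \tfrac{5}{6}
  leading term y^{2}: subtract (\tfrac{1}{2})·h_3 from y^{2} + \tfrac{11}{6}x - \tfrac{1}{6}y - \tfrac{5}{6} → \tfrac{7}{3}x - y + 1
  leading term x: no divisor's leading term divides it; move \tfrac{7}{3}x to the remainder.
  leading term y: no divisor's leading term divides it; move -y to the remainder.
  leading term 1: no divisor's leading term divides it; move 1 to the remainder.
  remainder \tfrac{1}{2}x^{2} + \tfrac{7}{3}x - y + 1 ≠ 0; add h_4 = \tfrac{1}{2}x^{2} + \tfrac{7}{3}x - y + 1 to the basis.

The other S-polynomials (S(f_2,h_3), S(f_1,h_4), S(f_2,h_4), S(h_3,h_4)) all reduce to 0 modulo the current basis, so we have a Gröbner basis.
Inter-reduce: drop elements whose leading term is divisible by another's, tail-reduce, and make monic.
Reduced Gröbner basis: {x^{2} + \tfrac{14}{3}x - 2y + 2, xy + y - 1, y^{2} - \tfrac{1}{2}x + \tfrac{5}{6}y - \tfrac{11}{6}}.
Label its elements g_1 = x^{2} + \tfrac{14}{3}x - 2y + 2, g_2 = xy + y - 1, g_3 = y^{2} - \tfrac{1}{2}x + \tfrac{5}{6}y - \tfrac{11}{6}.

Reduce p = 3x^{2}y + x^{2} modulo G:
  leading term x^{2}y: subtract (3y)·g_1 from 3x^{2}y + x^{2} → x^{2} - 14xy + 6y^{2} - 6y
  leading term x^{2}: subtract (1)·g_1 from x^{2} - 14xy + 6y^{2} - 6y → -14xy + 6y^{2} - \tfrac{14}{3}x - 4y - 2
  leading term xy: subtract (-14)·g_2 from -14xy + 6y^{2} - \tfrac{14}{3}x - 4y - 2 → 6y^{2} - \tfrac{14}{3}x + 10y - 16
  leading term y^{2}: subtract (6)·g_3 from 6y^{2} - \tfrac{14}{3}x + 10y - 16 → -\tfrac{5}{3}x + 5y - 5
  leading term x: no divisor's leading term divides it; move -\tfrac{5}{3}x to the remainder.
  leading term y: no divisor's leading term divides it; move 5y to the remainder.
  leading term 1: no divisor's leading term divides it; move -5 to the remainder.
  normal form = -\tfrac{5}{3}x + 5y - 5.
The normal form is nonzero, so p ∉ I. Since p minus its normal form lies in I, I + (p) = I + (r) where r = -\tfrac{5}{3}x + 5y - 5; decide whether this ideal is the whole ring.
Run Buchberger on G together with r (pairs among the g_i already reduce to 0 since G is a Gröbner basis):
g_1 = x^{2} + \tfrac{14}{3}x - 2y + 2, LT = x^{2}.
g_2 = xy + y - 1, LT = xy.
g_3 = y^{2} - \tfrac{1}{2}x + \tfrac{5}{6}y - \tfrac{11}{6}, LT = y^{2}.
r = -\tfrac{5}{3}x + 5y - 5, LT = x.

The S-polynomials (S(g_1,g_2), S(g_1,g_3), S(g_1,r), S(g_2,g_3), S(g_2,r), S(g_3,r)) all reduce to 0 modulo the current basis, so we have a Gröbner basis.
Inter-reduce: drop elements whose leading term is divisible by another's, tail-reduce, and make monic.
Reduced Gröbner basis: {y^{2} - \tfrac{2}{3}y - \tfrac{1}{3}, x - 3y + 3}.
The reduced Gröbner basis of I + (p) is {y^{2} - \tfrac{2}{3}y - \tfrac{1}{3}, x - 3y + 3} ≠ {1}, a proper ideal, so the enlarged system stays consistent: p is independent of I, with normal form -\tfrac{5}{3}x + 5y - 5.

Ideal membership is decidable via reduction modulo a Gröbner basis.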